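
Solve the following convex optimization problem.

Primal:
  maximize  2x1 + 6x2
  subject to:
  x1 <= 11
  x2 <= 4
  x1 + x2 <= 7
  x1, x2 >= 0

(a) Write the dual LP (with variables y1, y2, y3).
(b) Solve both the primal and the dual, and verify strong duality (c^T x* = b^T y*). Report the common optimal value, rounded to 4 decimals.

The standard primal-dual pair for 'max c^T x s.t. A x <= b, x >= 0' is:
  Dual:  min b^T y  s.t.  A^T y >= c,  y >= 0.

So the dual LP is:
  minimize  11y1 + 4y2 + 7y3
  subject to:
    y1 + y3 >= 2
    y2 + y3 >= 6
    y1, y2, y3 >= 0

Solving the primal: x* = (3, 4).
  primal value c^T x* = 30.
Solving the dual: y* = (0, 4, 2).
  dual value b^T y* = 30.
Strong duality: c^T x* = b^T y*. Confirmed.

30


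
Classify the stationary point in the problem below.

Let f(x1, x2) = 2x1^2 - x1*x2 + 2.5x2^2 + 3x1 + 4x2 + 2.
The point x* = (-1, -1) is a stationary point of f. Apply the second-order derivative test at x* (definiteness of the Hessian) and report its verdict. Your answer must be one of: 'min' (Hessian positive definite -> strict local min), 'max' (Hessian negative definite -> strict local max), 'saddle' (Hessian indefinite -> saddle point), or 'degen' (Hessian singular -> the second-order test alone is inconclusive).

Compute the Hessian H = grad^2 f:
  H = [[4, -1], [-1, 5]]
Verify stationarity: grad f(x*) = H x* + g = (0, 0).
Eigenvalues of H: 3.382, 5.618.
Both eigenvalues > 0, so H is positive definite -> x* is a strict local min.

min


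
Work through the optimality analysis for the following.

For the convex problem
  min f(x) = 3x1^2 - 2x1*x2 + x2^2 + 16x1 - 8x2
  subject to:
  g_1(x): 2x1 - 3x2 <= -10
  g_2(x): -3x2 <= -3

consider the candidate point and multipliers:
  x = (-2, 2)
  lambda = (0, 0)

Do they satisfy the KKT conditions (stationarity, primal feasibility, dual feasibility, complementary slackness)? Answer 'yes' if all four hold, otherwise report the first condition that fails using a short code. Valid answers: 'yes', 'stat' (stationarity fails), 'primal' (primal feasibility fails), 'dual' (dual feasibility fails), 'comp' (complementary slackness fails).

Gradient of f: grad f(x) = Q x + c = (0, 0)
Constraint values g_i(x) = a_i^T x - b_i:
  g_1((-2, 2)) = 0
  g_2((-2, 2)) = -3
Stationarity residual: grad f(x) + sum_i lambda_i a_i = (0, 0)
  -> stationarity OK
Primal feasibility (all g_i <= 0): OK
Dual feasibility (all lambda_i >= 0): OK
Complementary slackness (lambda_i * g_i(x) = 0 for all i): OK

Verdict: yes, KKT holds.

yes


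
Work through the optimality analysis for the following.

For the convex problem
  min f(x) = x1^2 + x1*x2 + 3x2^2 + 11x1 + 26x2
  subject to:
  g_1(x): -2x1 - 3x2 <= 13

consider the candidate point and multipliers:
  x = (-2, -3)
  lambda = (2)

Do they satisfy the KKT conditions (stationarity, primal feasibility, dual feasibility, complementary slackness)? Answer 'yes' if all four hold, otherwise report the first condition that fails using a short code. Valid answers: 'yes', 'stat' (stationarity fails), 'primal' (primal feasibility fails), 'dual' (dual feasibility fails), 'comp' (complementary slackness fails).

Gradient of f: grad f(x) = Q x + c = (4, 6)
Constraint values g_i(x) = a_i^T x - b_i:
  g_1((-2, -3)) = 0
Stationarity residual: grad f(x) + sum_i lambda_i a_i = (0, 0)
  -> stationarity OK
Primal feasibility (all g_i <= 0): OK
Dual feasibility (all lambda_i >= 0): OK
Complementary slackness (lambda_i * g_i(x) = 0 for all i): OK

Verdict: yes, KKT holds.

yes


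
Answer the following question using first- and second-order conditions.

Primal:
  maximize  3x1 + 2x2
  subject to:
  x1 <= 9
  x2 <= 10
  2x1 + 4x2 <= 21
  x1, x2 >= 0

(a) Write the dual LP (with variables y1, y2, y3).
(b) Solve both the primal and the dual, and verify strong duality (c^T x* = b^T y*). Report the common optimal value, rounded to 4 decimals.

The standard primal-dual pair for 'max c^T x s.t. A x <= b, x >= 0' is:
  Dual:  min b^T y  s.t.  A^T y >= c,  y >= 0.

So the dual LP is:
  minimize  9y1 + 10y2 + 21y3
  subject to:
    y1 + 2y3 >= 3
    y2 + 4y3 >= 2
    y1, y2, y3 >= 0

Solving the primal: x* = (9, 0.75).
  primal value c^T x* = 28.5.
Solving the dual: y* = (2, 0, 0.5).
  dual value b^T y* = 28.5.
Strong duality: c^T x* = b^T y*. Confirmed.

28.5


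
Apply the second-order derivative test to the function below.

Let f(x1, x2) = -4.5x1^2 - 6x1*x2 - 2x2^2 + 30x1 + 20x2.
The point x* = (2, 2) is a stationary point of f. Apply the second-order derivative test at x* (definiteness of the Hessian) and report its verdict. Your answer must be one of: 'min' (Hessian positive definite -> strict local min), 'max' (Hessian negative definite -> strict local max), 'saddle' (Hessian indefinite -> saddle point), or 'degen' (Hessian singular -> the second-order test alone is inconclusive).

Compute the Hessian H = grad^2 f:
  H = [[-9, -6], [-6, -4]]
Verify stationarity: grad f(x*) = H x* + g = (0, 0).
Eigenvalues of H: -13, 0.
H has a zero eigenvalue (singular; negative semidefinite but not definite), so H is neither positive definite, negative definite, nor indefinite. The second-order test alone is inconclusive -> degen.
(Indeed, f is constant along the null direction of H through x*, so x* is not a strict local extremum.)

degen


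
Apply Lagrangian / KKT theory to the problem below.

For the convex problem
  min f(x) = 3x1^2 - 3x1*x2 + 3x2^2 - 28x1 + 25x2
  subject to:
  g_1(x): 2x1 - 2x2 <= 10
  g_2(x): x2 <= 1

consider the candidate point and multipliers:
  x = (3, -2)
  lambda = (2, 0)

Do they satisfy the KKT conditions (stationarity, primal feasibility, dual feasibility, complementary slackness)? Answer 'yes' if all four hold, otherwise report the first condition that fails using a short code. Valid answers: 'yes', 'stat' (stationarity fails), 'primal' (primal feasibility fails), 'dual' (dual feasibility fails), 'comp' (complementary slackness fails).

Gradient of f: grad f(x) = Q x + c = (-4, 4)
Constraint values g_i(x) = a_i^T x - b_i:
  g_1((3, -2)) = 0
  g_2((3, -2)) = -3
Stationarity residual: grad f(x) + sum_i lambda_i a_i = (0, 0)
  -> stationarity OK
Primal feasibility (all g_i <= 0): OK
Dual feasibility (all lambda_i >= 0): OK
Complementary slackness (lambda_i * g_i(x) = 0 for all i): OK

Verdict: yes, KKT holds.

yes


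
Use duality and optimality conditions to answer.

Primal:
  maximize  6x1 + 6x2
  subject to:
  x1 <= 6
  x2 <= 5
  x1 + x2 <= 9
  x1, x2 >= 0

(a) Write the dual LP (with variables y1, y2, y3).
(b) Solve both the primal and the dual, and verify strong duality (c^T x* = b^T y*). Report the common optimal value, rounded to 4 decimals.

The standard primal-dual pair for 'max c^T x s.t. A x <= b, x >= 0' is:
  Dual:  min b^T y  s.t.  A^T y >= c,  y >= 0.

So the dual LP is:
  minimize  6y1 + 5y2 + 9y3
  subject to:
    y1 + y3 >= 6
    y2 + y3 >= 6
    y1, y2, y3 >= 0

Solving the primal: x* = (4, 5).
  primal value c^T x* = 54.
Solving the dual: y* = (0, 0, 6).
  dual value b^T y* = 54.
Strong duality: c^T x* = b^T y*. Confirmed.

54


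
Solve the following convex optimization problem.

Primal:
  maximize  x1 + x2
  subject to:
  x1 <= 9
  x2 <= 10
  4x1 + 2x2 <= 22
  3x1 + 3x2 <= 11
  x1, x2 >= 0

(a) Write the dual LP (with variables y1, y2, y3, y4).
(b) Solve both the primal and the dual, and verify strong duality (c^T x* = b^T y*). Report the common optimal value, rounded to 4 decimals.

The standard primal-dual pair for 'max c^T x s.t. A x <= b, x >= 0' is:
  Dual:  min b^T y  s.t.  A^T y >= c,  y >= 0.

So the dual LP is:
  minimize  9y1 + 10y2 + 22y3 + 11y4
  subject to:
    y1 + 4y3 + 3y4 >= 1
    y2 + 2y3 + 3y4 >= 1
    y1, y2, y3, y4 >= 0

Solving the primal: x* = (3.6667, 0).
  primal value c^T x* = 3.6667.
Solving the dual: y* = (0, 0, 0, 0.3333).
  dual value b^T y* = 3.6667.
Strong duality: c^T x* = b^T y*. Confirmed.

3.6667


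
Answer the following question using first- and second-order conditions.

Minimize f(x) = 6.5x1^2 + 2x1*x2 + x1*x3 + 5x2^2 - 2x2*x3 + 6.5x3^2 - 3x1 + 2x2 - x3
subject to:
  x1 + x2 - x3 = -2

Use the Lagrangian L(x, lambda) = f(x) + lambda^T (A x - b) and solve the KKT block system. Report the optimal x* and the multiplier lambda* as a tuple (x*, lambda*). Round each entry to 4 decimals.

Form the Lagrangian:
  L(x, lambda) = (1/2) x^T Q x + c^T x + lambda^T (A x - b)
Stationarity (grad_x L = 0): Q x + c + A^T lambda = 0.
Primal feasibility: A x = b.

This gives the KKT block system:
  [ Q   A^T ] [ x     ]   [-c ]
  [ A    0  ] [ lambda ] = [ b ]

Solving the linear system:
  x*      = (-0.3988, -0.9167, 0.6845)
  lambda* = (9.3333)
  f(x*)   = 8.6726

x* = (-0.3988, -0.9167, 0.6845), lambda* = (9.3333)


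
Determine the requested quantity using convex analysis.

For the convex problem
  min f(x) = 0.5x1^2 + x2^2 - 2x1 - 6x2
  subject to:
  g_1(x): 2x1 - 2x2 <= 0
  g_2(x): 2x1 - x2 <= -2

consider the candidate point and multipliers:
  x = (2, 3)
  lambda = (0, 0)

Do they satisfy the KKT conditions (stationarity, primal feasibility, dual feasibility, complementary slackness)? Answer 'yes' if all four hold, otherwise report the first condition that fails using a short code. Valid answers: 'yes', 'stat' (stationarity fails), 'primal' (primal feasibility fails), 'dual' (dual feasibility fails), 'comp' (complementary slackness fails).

Gradient of f: grad f(x) = Q x + c = (0, 0)
Constraint values g_i(x) = a_i^T x - b_i:
  g_1((2, 3)) = -2
  g_2((2, 3)) = 3
Stationarity residual: grad f(x) + sum_i lambda_i a_i = (0, 0)
  -> stationarity OK
Primal feasibility (all g_i <= 0): FAILS
Dual feasibility (all lambda_i >= 0): OK
Complementary slackness (lambda_i * g_i(x) = 0 for all i): OK

Verdict: the first failing condition is primal_feasibility -> primal.

primal


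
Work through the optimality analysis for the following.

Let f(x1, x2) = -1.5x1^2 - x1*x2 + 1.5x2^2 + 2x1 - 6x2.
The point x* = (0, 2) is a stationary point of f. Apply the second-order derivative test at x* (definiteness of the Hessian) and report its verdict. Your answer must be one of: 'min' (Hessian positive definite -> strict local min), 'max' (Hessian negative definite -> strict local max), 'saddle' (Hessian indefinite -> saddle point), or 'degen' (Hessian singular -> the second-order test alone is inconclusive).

Compute the Hessian H = grad^2 f:
  H = [[-3, -1], [-1, 3]]
Verify stationarity: grad f(x*) = H x* + g = (0, 0).
Eigenvalues of H: -3.1623, 3.1623.
Eigenvalues have mixed signs, so H is indefinite -> x* is a saddle point.

saddle


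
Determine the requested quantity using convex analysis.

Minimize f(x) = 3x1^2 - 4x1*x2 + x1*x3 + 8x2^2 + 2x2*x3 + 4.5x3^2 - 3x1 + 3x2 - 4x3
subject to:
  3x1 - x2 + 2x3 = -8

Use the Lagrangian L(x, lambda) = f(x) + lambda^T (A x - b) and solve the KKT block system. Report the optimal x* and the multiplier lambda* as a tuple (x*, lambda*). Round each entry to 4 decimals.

Form the Lagrangian:
  L(x, lambda) = (1/2) x^T Q x + c^T x + lambda^T (A x - b)
Stationarity (grad_x L = 0): Q x + c + A^T lambda = 0.
Primal feasibility: A x = b.

This gives the KKT block system:
  [ Q   A^T ] [ x     ]   [-c ]
  [ A    0  ] [ lambda ] = [ b ]

Solving the linear system:
  x*      = (-2.5131, -0.4098, -0.4352)
  lambda* = (5.6249)
  f(x*)   = 26.525

x* = (-2.5131, -0.4098, -0.4352), lambda* = (5.6249)


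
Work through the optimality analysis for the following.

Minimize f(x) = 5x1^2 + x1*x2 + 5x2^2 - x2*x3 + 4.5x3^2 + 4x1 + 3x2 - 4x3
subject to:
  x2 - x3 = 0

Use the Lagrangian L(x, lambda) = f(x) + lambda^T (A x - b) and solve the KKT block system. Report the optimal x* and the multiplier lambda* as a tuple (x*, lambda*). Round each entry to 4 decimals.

Form the Lagrangian:
  L(x, lambda) = (1/2) x^T Q x + c^T x + lambda^T (A x - b)
Stationarity (grad_x L = 0): Q x + c + A^T lambda = 0.
Primal feasibility: A x = b.

This gives the KKT block system:
  [ Q   A^T ] [ x     ]   [-c ]
  [ A    0  ] [ lambda ] = [ b ]

Solving the linear system:
  x*      = (-0.4083, 0.0828, 0.0828)
  lambda* = (-3.3373)
  f(x*)   = -0.858

x* = (-0.4083, 0.0828, 0.0828), lambda* = (-3.3373)


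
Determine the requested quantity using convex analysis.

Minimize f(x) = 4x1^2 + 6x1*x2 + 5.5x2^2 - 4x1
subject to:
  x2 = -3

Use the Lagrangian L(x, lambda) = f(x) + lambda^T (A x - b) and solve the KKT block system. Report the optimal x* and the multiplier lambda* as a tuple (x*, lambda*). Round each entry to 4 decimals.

Form the Lagrangian:
  L(x, lambda) = (1/2) x^T Q x + c^T x + lambda^T (A x - b)
Stationarity (grad_x L = 0): Q x + c + A^T lambda = 0.
Primal feasibility: A x = b.

This gives the KKT block system:
  [ Q   A^T ] [ x     ]   [-c ]
  [ A    0  ] [ lambda ] = [ b ]

Solving the linear system:
  x*      = (2.75, -3)
  lambda* = (16.5)
  f(x*)   = 19.25

x* = (2.75, -3), lambda* = (16.5)


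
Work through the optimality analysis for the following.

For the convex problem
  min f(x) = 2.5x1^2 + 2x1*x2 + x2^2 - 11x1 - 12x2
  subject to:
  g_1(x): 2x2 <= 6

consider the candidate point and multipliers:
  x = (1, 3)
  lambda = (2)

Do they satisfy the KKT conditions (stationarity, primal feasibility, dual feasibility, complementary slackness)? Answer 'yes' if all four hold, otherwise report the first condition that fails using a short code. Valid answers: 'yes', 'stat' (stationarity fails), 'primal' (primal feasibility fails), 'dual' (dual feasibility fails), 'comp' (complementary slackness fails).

Gradient of f: grad f(x) = Q x + c = (0, -4)
Constraint values g_i(x) = a_i^T x - b_i:
  g_1((1, 3)) = 0
Stationarity residual: grad f(x) + sum_i lambda_i a_i = (0, 0)
  -> stationarity OK
Primal feasibility (all g_i <= 0): OK
Dual feasibility (all lambda_i >= 0): OK
Complementary slackness (lambda_i * g_i(x) = 0 for all i): OK

Verdict: yes, KKT holds.

yes


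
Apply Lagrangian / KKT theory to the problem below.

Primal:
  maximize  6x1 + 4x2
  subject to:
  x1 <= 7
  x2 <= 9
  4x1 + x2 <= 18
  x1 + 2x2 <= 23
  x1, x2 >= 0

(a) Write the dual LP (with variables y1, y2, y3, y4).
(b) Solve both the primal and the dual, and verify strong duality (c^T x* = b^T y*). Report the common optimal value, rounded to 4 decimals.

The standard primal-dual pair for 'max c^T x s.t. A x <= b, x >= 0' is:
  Dual:  min b^T y  s.t.  A^T y >= c,  y >= 0.

So the dual LP is:
  minimize  7y1 + 9y2 + 18y3 + 23y4
  subject to:
    y1 + 4y3 + y4 >= 6
    y2 + y3 + 2y4 >= 4
    y1, y2, y3, y4 >= 0

Solving the primal: x* = (2.25, 9).
  primal value c^T x* = 49.5.
Solving the dual: y* = (0, 2.5, 1.5, 0).
  dual value b^T y* = 49.5.
Strong duality: c^T x* = b^T y*. Confirmed.

49.5


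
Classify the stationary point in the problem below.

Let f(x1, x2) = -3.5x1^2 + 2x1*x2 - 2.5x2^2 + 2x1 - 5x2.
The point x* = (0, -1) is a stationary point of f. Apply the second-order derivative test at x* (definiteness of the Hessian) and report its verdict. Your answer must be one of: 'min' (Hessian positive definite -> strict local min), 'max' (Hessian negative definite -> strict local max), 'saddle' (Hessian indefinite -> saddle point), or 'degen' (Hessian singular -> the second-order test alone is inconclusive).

Compute the Hessian H = grad^2 f:
  H = [[-7, 2], [2, -5]]
Verify stationarity: grad f(x*) = H x* + g = (0, 0).
Eigenvalues of H: -8.2361, -3.7639.
Both eigenvalues < 0, so H is negative definite -> x* is a strict local max.

max


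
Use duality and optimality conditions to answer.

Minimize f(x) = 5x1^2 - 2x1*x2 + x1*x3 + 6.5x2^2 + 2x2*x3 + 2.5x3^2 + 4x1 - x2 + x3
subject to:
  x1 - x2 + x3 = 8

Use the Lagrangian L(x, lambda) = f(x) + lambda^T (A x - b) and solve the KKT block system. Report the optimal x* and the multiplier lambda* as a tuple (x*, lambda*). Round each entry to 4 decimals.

Form the Lagrangian:
  L(x, lambda) = (1/2) x^T Q x + c^T x + lambda^T (A x - b)
Stationarity (grad_x L = 0): Q x + c + A^T lambda = 0.
Primal feasibility: A x = b.

This gives the KKT block system:
  [ Q   A^T ] [ x     ]   [-c ]
  [ A    0  ] [ lambda ] = [ b ]

Solving the linear system:
  x*      = (0.8559, -2.2342, 4.9099)
  lambda* = (-21.9369)
  f(x*)   = 93.0315

x* = (0.8559, -2.2342, 4.9099), lambda* = (-21.9369)


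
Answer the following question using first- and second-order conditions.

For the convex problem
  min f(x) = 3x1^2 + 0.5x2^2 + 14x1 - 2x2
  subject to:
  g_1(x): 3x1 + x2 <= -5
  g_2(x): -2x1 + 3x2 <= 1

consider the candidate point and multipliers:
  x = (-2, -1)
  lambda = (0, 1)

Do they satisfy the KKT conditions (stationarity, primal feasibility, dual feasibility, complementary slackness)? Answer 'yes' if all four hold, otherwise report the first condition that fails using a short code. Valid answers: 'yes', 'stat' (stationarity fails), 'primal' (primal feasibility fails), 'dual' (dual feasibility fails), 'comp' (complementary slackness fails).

Gradient of f: grad f(x) = Q x + c = (2, -3)
Constraint values g_i(x) = a_i^T x - b_i:
  g_1((-2, -1)) = -2
  g_2((-2, -1)) = 0
Stationarity residual: grad f(x) + sum_i lambda_i a_i = (0, 0)
  -> stationarity OK
Primal feasibility (all g_i <= 0): OK
Dual feasibility (all lambda_i >= 0): OK
Complementary slackness (lambda_i * g_i(x) = 0 for all i): OK

Verdict: yes, KKT holds.

yes


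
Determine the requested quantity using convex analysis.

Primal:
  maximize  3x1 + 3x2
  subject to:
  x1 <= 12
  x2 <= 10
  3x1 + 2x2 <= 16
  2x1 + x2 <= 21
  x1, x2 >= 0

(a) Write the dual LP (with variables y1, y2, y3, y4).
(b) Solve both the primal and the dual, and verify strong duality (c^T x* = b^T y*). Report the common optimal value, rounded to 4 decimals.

The standard primal-dual pair for 'max c^T x s.t. A x <= b, x >= 0' is:
  Dual:  min b^T y  s.t.  A^T y >= c,  y >= 0.

So the dual LP is:
  minimize  12y1 + 10y2 + 16y3 + 21y4
  subject to:
    y1 + 3y3 + 2y4 >= 3
    y2 + 2y3 + y4 >= 3
    y1, y2, y3, y4 >= 0

Solving the primal: x* = (0, 8).
  primal value c^T x* = 24.
Solving the dual: y* = (0, 0, 1.5, 0).
  dual value b^T y* = 24.
Strong duality: c^T x* = b^T y*. Confirmed.

24


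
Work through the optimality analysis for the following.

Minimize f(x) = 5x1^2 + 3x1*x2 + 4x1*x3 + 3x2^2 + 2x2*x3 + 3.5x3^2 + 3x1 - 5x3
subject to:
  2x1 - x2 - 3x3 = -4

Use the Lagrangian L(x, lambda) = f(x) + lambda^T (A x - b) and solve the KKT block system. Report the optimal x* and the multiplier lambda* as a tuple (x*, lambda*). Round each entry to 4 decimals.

Form the Lagrangian:
  L(x, lambda) = (1/2) x^T Q x + c^T x + lambda^T (A x - b)
Stationarity (grad_x L = 0): Q x + c + A^T lambda = 0.
Primal feasibility: A x = b.

This gives the KKT block system:
  [ Q   A^T ] [ x     ]   [-c ]
  [ A    0  ] [ lambda ] = [ b ]

Solving the linear system:
  x*      = (-0.6034, -0.0644, 0.9525)
  lambda* = (-0.2915)
  f(x*)   = -3.8695

x* = (-0.6034, -0.0644, 0.9525), lambda* = (-0.2915)


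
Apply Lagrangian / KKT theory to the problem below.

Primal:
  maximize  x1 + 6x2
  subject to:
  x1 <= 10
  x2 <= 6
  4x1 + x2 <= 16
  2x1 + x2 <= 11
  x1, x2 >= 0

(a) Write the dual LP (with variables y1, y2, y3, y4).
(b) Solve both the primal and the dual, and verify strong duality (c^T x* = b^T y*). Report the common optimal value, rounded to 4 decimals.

The standard primal-dual pair for 'max c^T x s.t. A x <= b, x >= 0' is:
  Dual:  min b^T y  s.t.  A^T y >= c,  y >= 0.

So the dual LP is:
  minimize  10y1 + 6y2 + 16y3 + 11y4
  subject to:
    y1 + 4y3 + 2y4 >= 1
    y2 + y3 + y4 >= 6
    y1, y2, y3, y4 >= 0

Solving the primal: x* = (2.5, 6).
  primal value c^T x* = 38.5.
Solving the dual: y* = (0, 5.75, 0.25, 0).
  dual value b^T y* = 38.5.
Strong duality: c^T x* = b^T y*. Confirmed.

38.5


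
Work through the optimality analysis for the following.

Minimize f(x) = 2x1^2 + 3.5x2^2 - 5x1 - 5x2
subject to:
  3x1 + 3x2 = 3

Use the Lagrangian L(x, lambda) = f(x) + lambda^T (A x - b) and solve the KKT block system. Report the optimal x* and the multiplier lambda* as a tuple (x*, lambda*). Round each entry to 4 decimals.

Form the Lagrangian:
  L(x, lambda) = (1/2) x^T Q x + c^T x + lambda^T (A x - b)
Stationarity (grad_x L = 0): Q x + c + A^T lambda = 0.
Primal feasibility: A x = b.

This gives the KKT block system:
  [ Q   A^T ] [ x     ]   [-c ]
  [ A    0  ] [ lambda ] = [ b ]

Solving the linear system:
  x*      = (0.6364, 0.3636)
  lambda* = (0.8182)
  f(x*)   = -3.7273

x* = (0.6364, 0.3636), lambda* = (0.8182)


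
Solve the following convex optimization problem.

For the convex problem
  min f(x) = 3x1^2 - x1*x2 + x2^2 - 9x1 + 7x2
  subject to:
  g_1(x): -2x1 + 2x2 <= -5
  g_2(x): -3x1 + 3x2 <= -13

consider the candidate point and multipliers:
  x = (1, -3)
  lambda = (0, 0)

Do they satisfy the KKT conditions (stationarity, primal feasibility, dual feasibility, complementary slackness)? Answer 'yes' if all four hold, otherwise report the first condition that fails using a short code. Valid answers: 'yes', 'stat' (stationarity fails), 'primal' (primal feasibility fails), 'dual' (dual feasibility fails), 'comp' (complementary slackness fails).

Gradient of f: grad f(x) = Q x + c = (0, 0)
Constraint values g_i(x) = a_i^T x - b_i:
  g_1((1, -3)) = -3
  g_2((1, -3)) = 1
Stationarity residual: grad f(x) + sum_i lambda_i a_i = (0, 0)
  -> stationarity OK
Primal feasibility (all g_i <= 0): FAILS
Dual feasibility (all lambda_i >= 0): OK
Complementary slackness (lambda_i * g_i(x) = 0 for all i): OK

Verdict: the first failing condition is primal_feasibility -> primal.

primal


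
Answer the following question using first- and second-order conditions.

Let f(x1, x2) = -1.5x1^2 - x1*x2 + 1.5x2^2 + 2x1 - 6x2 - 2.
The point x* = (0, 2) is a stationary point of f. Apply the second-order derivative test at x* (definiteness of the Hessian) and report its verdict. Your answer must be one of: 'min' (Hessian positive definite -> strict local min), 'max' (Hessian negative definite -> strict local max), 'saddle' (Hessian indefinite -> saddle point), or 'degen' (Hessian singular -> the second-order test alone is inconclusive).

Compute the Hessian H = grad^2 f:
  H = [[-3, -1], [-1, 3]]
Verify stationarity: grad f(x*) = H x* + g = (0, 0).
Eigenvalues of H: -3.1623, 3.1623.
Eigenvalues have mixed signs, so H is indefinite -> x* is a saddle point.

saddle


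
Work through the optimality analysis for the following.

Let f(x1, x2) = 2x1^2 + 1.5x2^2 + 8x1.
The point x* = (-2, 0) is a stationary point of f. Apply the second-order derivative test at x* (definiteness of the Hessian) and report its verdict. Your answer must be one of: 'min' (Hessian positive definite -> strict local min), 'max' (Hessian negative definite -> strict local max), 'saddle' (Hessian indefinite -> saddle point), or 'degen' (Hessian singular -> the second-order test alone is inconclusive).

Compute the Hessian H = grad^2 f:
  H = [[4, 0], [0, 3]]
Verify stationarity: grad f(x*) = H x* + g = (0, 0).
Eigenvalues of H: 3, 4.
Both eigenvalues > 0, so H is positive definite -> x* is a strict local min.

min


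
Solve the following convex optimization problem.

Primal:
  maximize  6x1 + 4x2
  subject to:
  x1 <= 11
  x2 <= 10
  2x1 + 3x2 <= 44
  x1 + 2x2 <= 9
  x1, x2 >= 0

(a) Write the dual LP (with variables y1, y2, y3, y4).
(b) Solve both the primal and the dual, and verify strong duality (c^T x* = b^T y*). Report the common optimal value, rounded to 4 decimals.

The standard primal-dual pair for 'max c^T x s.t. A x <= b, x >= 0' is:
  Dual:  min b^T y  s.t.  A^T y >= c,  y >= 0.

So the dual LP is:
  minimize  11y1 + 10y2 + 44y3 + 9y4
  subject to:
    y1 + 2y3 + y4 >= 6
    y2 + 3y3 + 2y4 >= 4
    y1, y2, y3, y4 >= 0

Solving the primal: x* = (9, 0).
  primal value c^T x* = 54.
Solving the dual: y* = (0, 0, 0, 6).
  dual value b^T y* = 54.
Strong duality: c^T x* = b^T y*. Confirmed.

54


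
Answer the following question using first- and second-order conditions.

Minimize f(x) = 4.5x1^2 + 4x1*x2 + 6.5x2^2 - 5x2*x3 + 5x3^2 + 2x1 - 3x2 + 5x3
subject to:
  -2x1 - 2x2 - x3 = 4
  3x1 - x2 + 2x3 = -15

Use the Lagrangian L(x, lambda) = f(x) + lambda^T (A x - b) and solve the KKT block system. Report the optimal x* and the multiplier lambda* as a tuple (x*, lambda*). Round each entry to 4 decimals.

Form the Lagrangian:
  L(x, lambda) = (1/2) x^T Q x + c^T x + lambda^T (A x - b)
Stationarity (grad_x L = 0): Q x + c + A^T lambda = 0.
Primal feasibility: A x = b.

This gives the KKT block system:
  [ Q   A^T ] [ x     ]   [-c ]
  [ A    0  ] [ lambda ] = [ b ]

Solving the linear system:
  x*      = (-3.6201, 2.124, -1.0079)
  lambda* = (2.9288, 9.314)
  f(x*)   = 54.6715

x* = (-3.6201, 2.124, -1.0079), lambda* = (2.9288, 9.314)


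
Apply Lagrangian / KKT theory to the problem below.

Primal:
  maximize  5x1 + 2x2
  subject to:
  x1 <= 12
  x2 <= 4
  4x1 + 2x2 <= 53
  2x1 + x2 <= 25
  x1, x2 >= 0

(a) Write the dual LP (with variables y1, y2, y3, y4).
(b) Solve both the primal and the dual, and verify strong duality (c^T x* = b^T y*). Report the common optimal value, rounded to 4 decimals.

The standard primal-dual pair for 'max c^T x s.t. A x <= b, x >= 0' is:
  Dual:  min b^T y  s.t.  A^T y >= c,  y >= 0.

So the dual LP is:
  minimize  12y1 + 4y2 + 53y3 + 25y4
  subject to:
    y1 + 4y3 + 2y4 >= 5
    y2 + 2y3 + y4 >= 2
    y1, y2, y3, y4 >= 0

Solving the primal: x* = (12, 1).
  primal value c^T x* = 62.
Solving the dual: y* = (1, 0, 0, 2).
  dual value b^T y* = 62.
Strong duality: c^T x* = b^T y*. Confirmed.

62


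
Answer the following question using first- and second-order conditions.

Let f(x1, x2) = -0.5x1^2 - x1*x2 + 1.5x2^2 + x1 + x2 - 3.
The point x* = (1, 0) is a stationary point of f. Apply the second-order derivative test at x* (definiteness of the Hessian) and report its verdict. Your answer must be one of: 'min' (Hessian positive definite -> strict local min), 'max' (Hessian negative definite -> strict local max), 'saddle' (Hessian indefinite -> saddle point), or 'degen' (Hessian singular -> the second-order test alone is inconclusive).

Compute the Hessian H = grad^2 f:
  H = [[-1, -1], [-1, 3]]
Verify stationarity: grad f(x*) = H x* + g = (0, 0).
Eigenvalues of H: -1.2361, 3.2361.
Eigenvalues have mixed signs, so H is indefinite -> x* is a saddle point.

saddle


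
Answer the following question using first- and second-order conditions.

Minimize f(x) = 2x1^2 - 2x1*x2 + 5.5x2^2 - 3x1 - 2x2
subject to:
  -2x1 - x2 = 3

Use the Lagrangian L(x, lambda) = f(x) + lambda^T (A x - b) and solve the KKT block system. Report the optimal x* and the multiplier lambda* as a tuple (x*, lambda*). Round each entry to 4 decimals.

Form the Lagrangian:
  L(x, lambda) = (1/2) x^T Q x + c^T x + lambda^T (A x - b)
Stationarity (grad_x L = 0): Q x + c + A^T lambda = 0.
Primal feasibility: A x = b.

This gives the KKT block system:
  [ Q   A^T ] [ x     ]   [-c ]
  [ A    0  ] [ lambda ] = [ b ]

Solving the linear system:
  x*      = (-1.3036, -0.3929)
  lambda* = (-3.7143)
  f(x*)   = 7.9196

x* = (-1.3036, -0.3929), lambda* = (-3.7143)


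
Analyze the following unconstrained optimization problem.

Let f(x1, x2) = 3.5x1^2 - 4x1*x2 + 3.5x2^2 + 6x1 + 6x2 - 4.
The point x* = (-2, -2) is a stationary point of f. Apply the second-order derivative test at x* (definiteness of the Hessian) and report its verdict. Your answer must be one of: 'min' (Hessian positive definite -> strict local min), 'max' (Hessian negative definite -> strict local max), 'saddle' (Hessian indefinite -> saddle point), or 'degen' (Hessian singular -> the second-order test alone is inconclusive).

Compute the Hessian H = grad^2 f:
  H = [[7, -4], [-4, 7]]
Verify stationarity: grad f(x*) = H x* + g = (0, 0).
Eigenvalues of H: 3, 11.
Both eigenvalues > 0, so H is positive definite -> x* is a strict local min.

min


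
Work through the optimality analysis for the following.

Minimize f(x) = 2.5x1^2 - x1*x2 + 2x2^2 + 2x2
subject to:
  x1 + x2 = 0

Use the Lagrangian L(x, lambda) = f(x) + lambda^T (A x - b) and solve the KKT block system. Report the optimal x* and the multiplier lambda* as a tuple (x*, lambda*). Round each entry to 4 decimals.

Form the Lagrangian:
  L(x, lambda) = (1/2) x^T Q x + c^T x + lambda^T (A x - b)
Stationarity (grad_x L = 0): Q x + c + A^T lambda = 0.
Primal feasibility: A x = b.

This gives the KKT block system:
  [ Q   A^T ] [ x     ]   [-c ]
  [ A    0  ] [ lambda ] = [ b ]

Solving the linear system:
  x*      = (0.1818, -0.1818)
  lambda* = (-1.0909)
  f(x*)   = -0.1818

x* = (0.1818, -0.1818), lambda* = (-1.0909)


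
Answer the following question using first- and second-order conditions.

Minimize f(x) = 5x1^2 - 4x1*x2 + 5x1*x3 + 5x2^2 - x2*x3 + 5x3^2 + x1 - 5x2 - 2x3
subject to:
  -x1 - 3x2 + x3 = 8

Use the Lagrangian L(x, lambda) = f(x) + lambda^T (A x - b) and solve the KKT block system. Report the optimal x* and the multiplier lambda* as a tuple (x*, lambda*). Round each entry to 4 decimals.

Form the Lagrangian:
  L(x, lambda) = (1/2) x^T Q x + c^T x + lambda^T (A x - b)
Stationarity (grad_x L = 0): Q x + c + A^T lambda = 0.
Primal feasibility: A x = b.

This gives the KKT block system:
  [ Q   A^T ] [ x     ]   [-c ]
  [ A    0  ] [ lambda ] = [ b ]

Solving the linear system:
  x*      = (-1.923, -1.5328, 1.4787)
  lambda* = (-4.7049)
  f(x*)   = 20.2115

x* = (-1.923, -1.5328, 1.4787), lambda* = (-4.7049)


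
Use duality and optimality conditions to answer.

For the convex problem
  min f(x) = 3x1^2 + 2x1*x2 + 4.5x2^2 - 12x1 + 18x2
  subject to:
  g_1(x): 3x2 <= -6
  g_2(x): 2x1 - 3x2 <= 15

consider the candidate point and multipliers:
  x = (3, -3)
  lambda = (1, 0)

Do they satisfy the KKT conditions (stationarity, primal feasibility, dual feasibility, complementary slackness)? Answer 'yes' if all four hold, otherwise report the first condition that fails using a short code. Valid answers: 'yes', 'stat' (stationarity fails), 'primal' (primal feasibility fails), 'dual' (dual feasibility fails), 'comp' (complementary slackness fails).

Gradient of f: grad f(x) = Q x + c = (0, -3)
Constraint values g_i(x) = a_i^T x - b_i:
  g_1((3, -3)) = -3
  g_2((3, -3)) = 0
Stationarity residual: grad f(x) + sum_i lambda_i a_i = (0, 0)
  -> stationarity OK
Primal feasibility (all g_i <= 0): OK
Dual feasibility (all lambda_i >= 0): OK
Complementary slackness (lambda_i * g_i(x) = 0 for all i): FAILS

Verdict: the first failing condition is complementary_slackness -> comp.

comp


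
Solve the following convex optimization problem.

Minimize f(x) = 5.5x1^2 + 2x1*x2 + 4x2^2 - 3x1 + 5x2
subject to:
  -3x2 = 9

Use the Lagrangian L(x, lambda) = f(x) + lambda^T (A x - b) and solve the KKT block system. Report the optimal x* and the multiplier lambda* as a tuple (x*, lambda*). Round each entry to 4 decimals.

Form the Lagrangian:
  L(x, lambda) = (1/2) x^T Q x + c^T x + lambda^T (A x - b)
Stationarity (grad_x L = 0): Q x + c + A^T lambda = 0.
Primal feasibility: A x = b.

This gives the KKT block system:
  [ Q   A^T ] [ x     ]   [-c ]
  [ A    0  ] [ lambda ] = [ b ]

Solving the linear system:
  x*      = (0.8182, -3)
  lambda* = (-5.7879)
  f(x*)   = 17.3182

x* = (0.8182, -3), lambda* = (-5.7879)


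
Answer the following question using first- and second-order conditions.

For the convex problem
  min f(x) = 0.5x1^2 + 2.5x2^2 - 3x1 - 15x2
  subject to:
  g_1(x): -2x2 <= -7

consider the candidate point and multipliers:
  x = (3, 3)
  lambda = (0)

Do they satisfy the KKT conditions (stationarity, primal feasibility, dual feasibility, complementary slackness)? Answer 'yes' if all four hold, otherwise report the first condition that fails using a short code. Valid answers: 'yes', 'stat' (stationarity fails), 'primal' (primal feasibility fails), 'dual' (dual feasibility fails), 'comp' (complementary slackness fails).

Gradient of f: grad f(x) = Q x + c = (0, 0)
Constraint values g_i(x) = a_i^T x - b_i:
  g_1((3, 3)) = 1
Stationarity residual: grad f(x) + sum_i lambda_i a_i = (0, 0)
  -> stationarity OK
Primal feasibility (all g_i <= 0): FAILS
Dual feasibility (all lambda_i >= 0): OK
Complementary slackness (lambda_i * g_i(x) = 0 for all i): OK

Verdict: the first failing condition is primal_feasibility -> primal.

primal


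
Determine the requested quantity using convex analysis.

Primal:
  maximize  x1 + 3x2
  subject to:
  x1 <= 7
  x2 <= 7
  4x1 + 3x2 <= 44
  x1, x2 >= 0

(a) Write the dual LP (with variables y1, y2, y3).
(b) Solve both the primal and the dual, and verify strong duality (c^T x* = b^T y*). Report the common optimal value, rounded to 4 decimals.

The standard primal-dual pair for 'max c^T x s.t. A x <= b, x >= 0' is:
  Dual:  min b^T y  s.t.  A^T y >= c,  y >= 0.

So the dual LP is:
  minimize  7y1 + 7y2 + 44y3
  subject to:
    y1 + 4y3 >= 1
    y2 + 3y3 >= 3
    y1, y2, y3 >= 0

Solving the primal: x* = (5.75, 7).
  primal value c^T x* = 26.75.
Solving the dual: y* = (0, 2.25, 0.25).
  dual value b^T y* = 26.75.
Strong duality: c^T x* = b^T y*. Confirmed.

26.75


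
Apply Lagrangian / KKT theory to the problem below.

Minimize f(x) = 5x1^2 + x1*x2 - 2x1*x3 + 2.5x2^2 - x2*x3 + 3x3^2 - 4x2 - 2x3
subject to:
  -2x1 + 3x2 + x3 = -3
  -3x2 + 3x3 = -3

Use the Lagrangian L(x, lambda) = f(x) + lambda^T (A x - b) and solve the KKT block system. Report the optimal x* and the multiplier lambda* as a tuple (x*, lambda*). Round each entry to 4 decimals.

Form the Lagrangian:
  L(x, lambda) = (1/2) x^T Q x + c^T x + lambda^T (A x - b)
Stationarity (grad_x L = 0): Q x + c + A^T lambda = 0.
Primal feasibility: A x = b.

This gives the KKT block system:
  [ Q   A^T ] [ x     ]   [-c ]
  [ A    0  ] [ lambda ] = [ b ]

Solving the linear system:
  x*      = (0.4667, -0.2667, -1.2667)
  lambda* = (3.4667, 2.2667)
  f(x*)   = 10.4

x* = (0.4667, -0.2667, -1.2667), lambda* = (3.4667, 2.2667)


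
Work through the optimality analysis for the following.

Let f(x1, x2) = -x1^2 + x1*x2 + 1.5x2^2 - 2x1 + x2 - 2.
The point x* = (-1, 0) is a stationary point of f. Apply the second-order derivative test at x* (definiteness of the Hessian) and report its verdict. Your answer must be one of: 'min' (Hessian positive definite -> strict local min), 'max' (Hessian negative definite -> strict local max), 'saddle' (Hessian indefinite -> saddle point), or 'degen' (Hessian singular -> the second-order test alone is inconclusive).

Compute the Hessian H = grad^2 f:
  H = [[-2, 1], [1, 3]]
Verify stationarity: grad f(x*) = H x* + g = (0, 0).
Eigenvalues of H: -2.1926, 3.1926.
Eigenvalues have mixed signs, so H is indefinite -> x* is a saddle point.

saddle


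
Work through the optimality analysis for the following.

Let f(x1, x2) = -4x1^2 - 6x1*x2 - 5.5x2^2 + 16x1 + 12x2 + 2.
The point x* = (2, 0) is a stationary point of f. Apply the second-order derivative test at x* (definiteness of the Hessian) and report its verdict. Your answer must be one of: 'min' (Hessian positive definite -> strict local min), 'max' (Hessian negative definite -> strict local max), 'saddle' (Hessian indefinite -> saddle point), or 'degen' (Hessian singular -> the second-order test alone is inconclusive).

Compute the Hessian H = grad^2 f:
  H = [[-8, -6], [-6, -11]]
Verify stationarity: grad f(x*) = H x* + g = (0, 0).
Eigenvalues of H: -15.6847, -3.3153.
Both eigenvalues < 0, so H is negative definite -> x* is a strict local max.

max


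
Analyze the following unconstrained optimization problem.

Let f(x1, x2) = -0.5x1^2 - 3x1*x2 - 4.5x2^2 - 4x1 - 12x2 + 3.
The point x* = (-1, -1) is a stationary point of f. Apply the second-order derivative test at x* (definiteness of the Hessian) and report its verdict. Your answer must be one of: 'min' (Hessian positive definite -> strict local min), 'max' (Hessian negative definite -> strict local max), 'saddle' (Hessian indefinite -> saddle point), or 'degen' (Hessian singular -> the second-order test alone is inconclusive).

Compute the Hessian H = grad^2 f:
  H = [[-1, -3], [-3, -9]]
Verify stationarity: grad f(x*) = H x* + g = (0, 0).
Eigenvalues of H: -10, 0.
H has a zero eigenvalue (singular; negative semidefinite but not definite), so H is neither positive definite, negative definite, nor indefinite. The second-order test alone is inconclusive -> degen.
(Indeed, f is constant along the null direction of H through x*, so x* is not a strict local extremum.)

degen


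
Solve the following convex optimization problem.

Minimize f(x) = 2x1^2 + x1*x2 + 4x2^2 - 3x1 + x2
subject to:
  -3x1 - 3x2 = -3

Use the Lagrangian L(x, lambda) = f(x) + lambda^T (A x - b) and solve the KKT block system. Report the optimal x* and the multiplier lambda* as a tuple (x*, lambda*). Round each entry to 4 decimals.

Form the Lagrangian:
  L(x, lambda) = (1/2) x^T Q x + c^T x + lambda^T (A x - b)
Stationarity (grad_x L = 0): Q x + c + A^T lambda = 0.
Primal feasibility: A x = b.

This gives the KKT block system:
  [ Q   A^T ] [ x     ]   [-c ]
  [ A    0  ] [ lambda ] = [ b ]

Solving the linear system:
  x*      = (1.1, -0.1)
  lambda* = (0.4333)
  f(x*)   = -1.05

x* = (1.1, -0.1), lambda* = (0.4333)


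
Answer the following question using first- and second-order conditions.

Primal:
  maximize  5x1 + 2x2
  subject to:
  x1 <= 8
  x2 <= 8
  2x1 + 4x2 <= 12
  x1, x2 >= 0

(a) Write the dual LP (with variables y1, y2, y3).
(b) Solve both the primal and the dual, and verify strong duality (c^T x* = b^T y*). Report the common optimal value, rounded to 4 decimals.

The standard primal-dual pair for 'max c^T x s.t. A x <= b, x >= 0' is:
  Dual:  min b^T y  s.t.  A^T y >= c,  y >= 0.

So the dual LP is:
  minimize  8y1 + 8y2 + 12y3
  subject to:
    y1 + 2y3 >= 5
    y2 + 4y3 >= 2
    y1, y2, y3 >= 0

Solving the primal: x* = (6, 0).
  primal value c^T x* = 30.
Solving the dual: y* = (0, 0, 2.5).
  dual value b^T y* = 30.
Strong duality: c^T x* = b^T y*. Confirmed.

30


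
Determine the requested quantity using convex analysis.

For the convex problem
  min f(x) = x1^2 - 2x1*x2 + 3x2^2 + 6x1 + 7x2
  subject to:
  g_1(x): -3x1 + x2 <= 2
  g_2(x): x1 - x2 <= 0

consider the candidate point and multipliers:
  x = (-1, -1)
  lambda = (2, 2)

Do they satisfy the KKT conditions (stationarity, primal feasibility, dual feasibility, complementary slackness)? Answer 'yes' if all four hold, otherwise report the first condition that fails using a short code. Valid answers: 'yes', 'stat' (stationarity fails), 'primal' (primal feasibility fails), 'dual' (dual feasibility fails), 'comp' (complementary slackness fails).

Gradient of f: grad f(x) = Q x + c = (6, 3)
Constraint values g_i(x) = a_i^T x - b_i:
  g_1((-1, -1)) = 0
  g_2((-1, -1)) = 0
Stationarity residual: grad f(x) + sum_i lambda_i a_i = (2, 3)
  -> stationarity FAILS
Primal feasibility (all g_i <= 0): OK
Dual feasibility (all lambda_i >= 0): OK
Complementary slackness (lambda_i * g_i(x) = 0 for all i): OK

Verdict: the first failing condition is stationarity -> stat.

stat


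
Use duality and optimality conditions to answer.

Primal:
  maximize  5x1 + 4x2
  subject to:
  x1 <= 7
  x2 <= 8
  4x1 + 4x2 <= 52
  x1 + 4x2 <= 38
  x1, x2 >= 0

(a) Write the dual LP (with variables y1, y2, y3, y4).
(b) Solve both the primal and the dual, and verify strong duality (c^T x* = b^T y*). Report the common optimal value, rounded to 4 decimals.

The standard primal-dual pair for 'max c^T x s.t. A x <= b, x >= 0' is:
  Dual:  min b^T y  s.t.  A^T y >= c,  y >= 0.

So the dual LP is:
  minimize  7y1 + 8y2 + 52y3 + 38y4
  subject to:
    y1 + 4y3 + y4 >= 5
    y2 + 4y3 + 4y4 >= 4
    y1, y2, y3, y4 >= 0

Solving the primal: x* = (7, 6).
  primal value c^T x* = 59.
Solving the dual: y* = (1, 0, 1, 0).
  dual value b^T y* = 59.
Strong duality: c^T x* = b^T y*. Confirmed.

59


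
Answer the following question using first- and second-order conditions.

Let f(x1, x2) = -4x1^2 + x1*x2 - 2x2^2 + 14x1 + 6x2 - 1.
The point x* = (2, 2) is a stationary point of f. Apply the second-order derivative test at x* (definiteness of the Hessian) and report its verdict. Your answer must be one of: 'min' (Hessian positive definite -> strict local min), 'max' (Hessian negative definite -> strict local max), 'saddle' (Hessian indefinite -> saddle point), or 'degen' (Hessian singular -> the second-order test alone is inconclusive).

Compute the Hessian H = grad^2 f:
  H = [[-8, 1], [1, -4]]
Verify stationarity: grad f(x*) = H x* + g = (0, 0).
Eigenvalues of H: -8.2361, -3.7639.
Both eigenvalues < 0, so H is negative definite -> x* is a strict local max.

max
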